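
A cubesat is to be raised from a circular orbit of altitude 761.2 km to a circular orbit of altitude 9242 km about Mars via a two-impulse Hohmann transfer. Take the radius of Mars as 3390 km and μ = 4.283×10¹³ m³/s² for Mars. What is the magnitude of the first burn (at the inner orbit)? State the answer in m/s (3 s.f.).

r₁ = 3390 + 761.2 = 4151.2 km = 4.1512×10⁶ m.
r₂ = 3390 + 9242 = 12632 km = 1.2632×10⁷ m.
Transfer ellipse a_t = (r₁ + r₂)/2 = 8.392×10⁶ m.
At r₁: circular v_c1 = √(μ/r₁) = 3212 m/s; transfer-periapsis v_p = √[μ(2/r₁ − 1/a_t)] = 3941 m/s.
Δv₁ = v_p − v_c1 = 728.9 m/s.

Δv ≈ 729 m/s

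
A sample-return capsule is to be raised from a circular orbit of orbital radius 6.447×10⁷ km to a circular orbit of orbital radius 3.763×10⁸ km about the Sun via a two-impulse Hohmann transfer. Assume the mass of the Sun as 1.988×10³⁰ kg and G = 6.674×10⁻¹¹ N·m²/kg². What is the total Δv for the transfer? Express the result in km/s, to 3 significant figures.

Δv_total ≈ 22.5 km/s

μ = GM = 6.674×10⁻¹¹ × 1.988×10³⁰ = 1.327×10²⁰ m³/s².
r₁ = 6.447×10⁷ km = 6.447×10¹⁰ m.
r₂ = 3.763×10⁸ km = 3.763×10¹¹ m.
Transfer ellipse a_t = (r₁ + r₂)/2 = 2.204×10¹¹ m.
At r₁: circular v_c1 = √(μ/r₁) = 45370 m/s; transfer-perihelion v_p = √[μ(2/r₁ − 1/a_t)] = 59280 m/s.
Δv₁ = v_p − v_c1 = 13910 m/s.
At r₂: circular v_c2 = √(μ/r₂) = 18780 m/s; transfer-aphelion v_a = √[μ(2/r₂ − 1/a_t)] = 10160 m/s.
Δv₂ = v_c2 − v_a = 8621 m/s.
Total Δv = Δv₁ + Δv₂ = 22530 m/s = 22.53 km/s.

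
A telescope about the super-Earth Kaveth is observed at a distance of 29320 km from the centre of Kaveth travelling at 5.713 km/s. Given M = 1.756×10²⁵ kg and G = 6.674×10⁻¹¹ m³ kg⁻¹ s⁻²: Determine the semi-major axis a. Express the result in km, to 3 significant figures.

a ≈ 24800 km

μ = GM = 6.674×10⁻¹¹ × 1.756×10²⁵ = 1.172×10¹⁵ m³/s².
r = 2.932×10⁷ m.
Specific orbital energy ε = v²/2 − μ/r = (5713)²/2 − 1.172×10¹⁵/2.932×10⁷ = -2.365×10⁷ J/kg.
Since ε = −μ/(2a), a = −μ/(2ε) = 2.477×10⁷ m = 24775 km.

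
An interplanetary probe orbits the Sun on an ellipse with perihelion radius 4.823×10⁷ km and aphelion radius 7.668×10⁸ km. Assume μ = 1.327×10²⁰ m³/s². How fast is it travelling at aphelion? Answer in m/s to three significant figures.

Semi-major axis a = (r_p + r_a)/2 = 4.0752×10⁸ km = 4.075×10¹¹ m.
Vis-viva: v² = μ(2/r − 1/a) = 1.327×10²⁰ × (2.608×10⁻¹² − 2.454×10⁻¹²) = 2.048×10⁷ m²/s².
v = 4526 m/s.

v ≈ 4530 m/s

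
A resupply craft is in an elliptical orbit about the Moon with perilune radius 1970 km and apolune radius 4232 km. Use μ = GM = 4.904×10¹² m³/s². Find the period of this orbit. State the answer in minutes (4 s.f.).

Semi-major axis a = (r_p + r_a)/2 = (1970.0 + 4232.0)/2 = 3101.0 km = 3.101×10⁶ m.
By Kepler's third law T = 2π√(a³/μ) = 2π × 2.466×10³ = 1.549×10⁴ s.
= 258.2 minutes.

T ≈ 258.2 minutes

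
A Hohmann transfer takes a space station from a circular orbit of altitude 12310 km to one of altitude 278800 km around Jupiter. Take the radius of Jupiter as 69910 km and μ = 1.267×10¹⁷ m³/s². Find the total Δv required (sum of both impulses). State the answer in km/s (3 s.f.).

r₁ = 69910 + 12310 = 82220 km = 8.2220×10⁷ m.
r₂ = 69910 + 278800 = 348710 km = 3.4871×10⁸ m.
Transfer ellipse a_t = (r₁ + r₂)/2 = 2.155×10⁸ m.
At r₁: circular v_c1 = √(μ/r₁) = 39260 m/s; transfer-perijove v_p = √[μ(2/r₁ − 1/a_t)] = 49940 m/s.
Δv₁ = v_p − v_c1 = 10680 m/s.
At r₂: circular v_c2 = √(μ/r₂) = 19060 m/s; transfer-apojove v_a = √[μ(2/r₂ − 1/a_t)] = 11770 m/s.
Δv₂ = v_c2 − v_a = 7287 m/s.
Total Δv = Δv₁ + Δv₂ = 17970 m/s = 17.97 km/s.

Δv_total ≈ 18.0 km/s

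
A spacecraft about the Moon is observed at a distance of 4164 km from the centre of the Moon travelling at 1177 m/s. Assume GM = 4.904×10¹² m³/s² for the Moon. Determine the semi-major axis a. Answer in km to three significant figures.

r = 4.164×10⁶ m.
Specific orbital energy ε = v²/2 − μ/r = (1177)²/2 − 4.904×10¹²/4.164×10⁶ = -4.850×10⁵ J/kg.
Since ε = −μ/(2a), a = −μ/(2ε) = 5.055×10⁶ m = 5055.2 km.

a ≈ 5060 km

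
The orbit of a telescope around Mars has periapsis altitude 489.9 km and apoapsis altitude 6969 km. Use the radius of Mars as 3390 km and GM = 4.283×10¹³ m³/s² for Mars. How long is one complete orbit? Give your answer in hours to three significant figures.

T ≈ 5.07 hours

r_p = 3390 + 489.9 = 3879.9 km = 3.8799×10⁶ m.
r_a = 3390 + 6969 = 10359 km = 1.0359×10⁷ m.
Semi-major axis a = (r_p + r_a)/2 = (3879.9 + 10359)/2 = 7119.4 km = 7.119×10⁶ m.
By Kepler's third law T = 2π√(a³/μ) = 2π × 2.903×10³ = 1.824×10⁴ s.
= 5.066 hours.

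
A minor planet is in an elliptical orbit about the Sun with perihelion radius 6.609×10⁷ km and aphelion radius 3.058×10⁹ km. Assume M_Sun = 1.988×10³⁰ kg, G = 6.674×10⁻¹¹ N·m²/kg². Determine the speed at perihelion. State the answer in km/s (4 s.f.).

v ≈ 62.69 km/s

μ = GM = 6.674×10⁻¹¹ × 1.988×10³⁰ = 1.327×10²⁰ m³/s².
Semi-major axis a = (r_p + r_a)/2 = 1.5620×10⁹ km = 1.562×10¹² m.
Vis-viva: v² = μ(2/r − 1/a) = 1.327×10²⁰ × (3.026×10⁻¹¹ − 6.402×10⁻¹³) = 3.930×10⁹ m²/s².
v = 62690 m/s = 62.69 km/s.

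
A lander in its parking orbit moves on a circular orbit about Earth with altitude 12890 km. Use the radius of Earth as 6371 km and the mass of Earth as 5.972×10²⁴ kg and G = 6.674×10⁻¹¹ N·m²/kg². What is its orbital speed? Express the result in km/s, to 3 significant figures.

v ≈ 4.55 km/s

μ = GM = 6.674×10⁻¹¹ × 5.972×10²⁴ = 3.986×10¹⁴ m³/s².
r = 6371 + 12890 = 19261 km = 1.9261×10⁷ m.
For a circular orbit v = √(μ/r) = √(3.986×10¹⁴ / 1.926×10⁷) = √(2.069×10⁷) = 4549 m/s.
That is 4.549 km/s.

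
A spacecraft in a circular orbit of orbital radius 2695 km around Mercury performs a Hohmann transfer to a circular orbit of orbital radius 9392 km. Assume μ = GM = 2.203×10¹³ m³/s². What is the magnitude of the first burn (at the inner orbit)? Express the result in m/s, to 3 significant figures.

r₁ = 2695 km = 2.695×10⁶ m.
r₂ = 9392 km = 9.392×10⁶ m.
Transfer ellipse a_t = (r₁ + r₂)/2 = 6.044×10⁶ m.
At r₁: circular v_c1 = √(μ/r₁) = 2859 m/s; transfer-periherm v_p = √[μ(2/r₁ − 1/a_t)] = 3564 m/s.
Δv₁ = v_p − v_c1 = 705.1 m/s.

Δv ≈ 705 m/s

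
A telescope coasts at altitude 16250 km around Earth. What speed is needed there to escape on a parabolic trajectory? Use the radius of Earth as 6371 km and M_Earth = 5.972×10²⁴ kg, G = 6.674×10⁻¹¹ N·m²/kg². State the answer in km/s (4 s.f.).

v_esc ≈ 5.936 km/s

μ = GM = 6.674×10⁻¹¹ × 5.972×10²⁴ = 3.986×10¹⁴ m³/s².
r = 6371 + 16250 = 22621 km = 2.2621×10⁷ m.
Escape speed v_esc = √(2μ/r) = √(2 × 3.986×10¹⁴ / 2.262×10⁷) = √(3.524×10⁷) = 5936 m/s.
= 5.936 km/s.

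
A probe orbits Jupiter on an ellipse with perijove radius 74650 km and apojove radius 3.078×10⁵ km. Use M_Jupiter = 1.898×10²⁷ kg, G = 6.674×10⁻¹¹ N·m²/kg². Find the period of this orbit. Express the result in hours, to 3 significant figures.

T ≈ 13.0 hours

μ = GM = 6.674×10⁻¹¹ × 1.898×10²⁷ = 1.267×10¹⁷ m³/s².
Semi-major axis a = (r_p + r_a)/2 = (74650 + 3.0780×10⁵)/2 = 1.9122×10⁵ km = 1.912×10⁸ m.
By Kepler's third law T = 2π√(a³/μ) = 2π × 7.430×10³ = 4.668×10⁴ s.
= 12.97 hours.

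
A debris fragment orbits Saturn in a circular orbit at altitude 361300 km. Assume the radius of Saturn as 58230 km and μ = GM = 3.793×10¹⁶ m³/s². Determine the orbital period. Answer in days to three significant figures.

T ≈ 3.21 days

r = 58230 + 361300 = 419530 km = 4.1953×10⁸ m.
Kepler's third law: T = 2π√(r³/μ) = 2π√((4.195×10⁸)³ / 3.793×10¹⁶).
r³/μ = 1.947×10⁹ s², so T = 2π × 4.412×10⁴ = 2.772×10⁵ s.
Converting: 2.772×10⁵ s ÷ 86400 = 3.209 days.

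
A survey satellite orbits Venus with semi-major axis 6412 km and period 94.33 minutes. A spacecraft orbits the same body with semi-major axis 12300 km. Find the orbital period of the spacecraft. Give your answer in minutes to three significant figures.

Kepler's third law: T² ∝ a³, so T₂ = T₁ (a₂/a₁)^(3/2).
a₂/a₁ = 1.918, (a₂/a₁)^(3/2) = 2.657.
T₂ = 94.33 × 2.657 = 250.6 minutes.

T₂ ≈ 251 minutes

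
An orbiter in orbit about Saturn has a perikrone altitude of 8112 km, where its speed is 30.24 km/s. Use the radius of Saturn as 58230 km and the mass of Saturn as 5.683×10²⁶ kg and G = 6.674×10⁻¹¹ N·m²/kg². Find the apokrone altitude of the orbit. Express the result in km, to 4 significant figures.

μ = GM = 6.674×10⁻¹¹ × 5.683×10²⁶ = 3.793×10¹⁶ m³/s².
r_p = 58230 + 8112 = 66342 km = 6.634×10⁷ m.
Specific energy ε = v²/2 − μ/r = -1.145×10⁸ J/kg, so a = −μ/(2ε) = 1.657×10⁸ m.
The apsides satisfy r_p + r_a = 2a, so the apokrone radius is 2a − r_p = 2.650×10⁸ m = 2.6497×10⁵ km.
Apokrone altitude = 2.6497×10⁵ − 58230 = 2.0674×10⁵ km.

apokrone altitude ≈ 2.067×10⁵ km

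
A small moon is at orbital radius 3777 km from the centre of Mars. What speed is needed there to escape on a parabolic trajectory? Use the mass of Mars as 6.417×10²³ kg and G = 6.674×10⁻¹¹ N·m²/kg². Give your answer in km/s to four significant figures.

μ = GM = 6.674×10⁻¹¹ × 6.417×10²³ = 4.283×10¹³ m³/s².
r = 3777 km = 3.777×10⁶ m.
Escape speed v_esc = √(2μ/r) = √(2 × 4.283×10¹³ / 3.777×10⁶) = √(2.268×10⁷) = 4762 m/s.
= 4.762 km/s.

v_esc ≈ 4.762 km/s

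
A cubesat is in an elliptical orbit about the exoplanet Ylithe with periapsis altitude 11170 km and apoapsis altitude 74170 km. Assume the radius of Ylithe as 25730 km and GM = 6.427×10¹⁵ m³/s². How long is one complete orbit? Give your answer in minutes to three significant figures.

T ≈ 739 minutes

r_p = 25730 + 11170 = 36900 km = 3.6900×10⁷ m.
r_a = 25730 + 74170 = 99900 km = 9.9900×10⁷ m.
Semi-major axis a = (r_p + r_a)/2 = (36900 + 99900)/2 = 68400 km = 6.840×10⁷ m.
By Kepler's third law T = 2π√(a³/μ) = 2π × 7.056×10³ = 4.434×10⁴ s.
= 738.9 minutes.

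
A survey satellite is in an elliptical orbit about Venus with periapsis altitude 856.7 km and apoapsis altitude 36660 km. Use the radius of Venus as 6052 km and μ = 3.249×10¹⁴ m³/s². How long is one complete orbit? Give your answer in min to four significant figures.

T ≈ 718.0 min

r_p = 6052 + 856.7 = 6908.7 km = 6.9087×10⁶ m.
r_a = 6052 + 36660 = 42712 km = 4.2712×10⁷ m.
Semi-major axis a = (r_p + r_a)/2 = (6908.7 + 42712)/2 = 24810 km = 2.481×10⁷ m.
By Kepler's third law T = 2π√(a³/μ) = 2π × 6.856×10³ = 4.308×10⁴ s.
= 718.0 min.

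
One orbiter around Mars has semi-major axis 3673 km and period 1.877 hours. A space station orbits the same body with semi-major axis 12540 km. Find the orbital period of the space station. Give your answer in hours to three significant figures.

Kepler's third law: T² ∝ a³, so T₂ = T₁ (a₂/a₁)^(3/2).
a₂/a₁ = 3.414, (a₂/a₁)^(3/2) = 6.308.
T₂ = 1.877 × 6.308 = 11.84 hours.

T₂ ≈ 11.8 hours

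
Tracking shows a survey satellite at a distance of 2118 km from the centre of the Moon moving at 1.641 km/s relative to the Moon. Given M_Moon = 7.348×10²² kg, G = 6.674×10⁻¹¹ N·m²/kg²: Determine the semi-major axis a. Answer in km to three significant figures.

μ = GM = 6.674×10⁻¹¹ × 7.348×10²² = 4.904×10¹² m³/s².
r = 2.118×10⁶ m.
Specific orbital energy ε = v²/2 − μ/r = (1641)²/2 − 4.904×10¹²/2.118×10⁶ = -9.690×10⁵ J/kg.
Since ε = −μ/(2a), a = −μ/(2ε) = 2.531×10⁶ m = 2530.5 km.

a ≈ 2530 km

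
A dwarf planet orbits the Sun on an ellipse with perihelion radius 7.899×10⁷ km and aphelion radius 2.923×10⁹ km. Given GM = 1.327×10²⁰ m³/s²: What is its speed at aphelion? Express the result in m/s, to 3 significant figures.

Semi-major axis a = (r_p + r_a)/2 = 1.5010×10⁹ km = 1.501×10¹² m.
Vis-viva: v² = μ(2/r − 1/a) = 1.327×10²⁰ × (6.842×10⁻¹³ − 6.662×10⁻¹³) = 2.389×10⁶ m²/s².
v = 1546 m/s.

v ≈ 1550 m/s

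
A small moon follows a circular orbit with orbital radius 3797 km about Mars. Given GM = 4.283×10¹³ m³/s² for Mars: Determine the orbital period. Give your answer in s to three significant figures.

r = 3797 km = 3.797×10⁶ m.
Kepler's third law: T = 2π√(r³/μ) = 2π√((3.797×10⁶)³ / 4.283×10¹³).
r³/μ = 1.278×10⁶ s², so T = 2π × 1.131×10³ = 7.103×10³ s.

T ≈ 7100 s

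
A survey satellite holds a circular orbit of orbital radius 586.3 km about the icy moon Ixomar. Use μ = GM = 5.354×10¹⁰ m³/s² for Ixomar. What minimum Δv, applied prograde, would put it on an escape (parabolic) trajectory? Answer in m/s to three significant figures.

Δv ≈ 125 m/s

r = 586.3 km = 5.863×10⁵ m.
Circular speed v_c = √(μ/r) = 302.2 m/s.
Escape speed v_esc = √(2μ/r) = √2 × v_c = 427.4 m/s.
Δv = v_esc − v_c = 125.2 m/s.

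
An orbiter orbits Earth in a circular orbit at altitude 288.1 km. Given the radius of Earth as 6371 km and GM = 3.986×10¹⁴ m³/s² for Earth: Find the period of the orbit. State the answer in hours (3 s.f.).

r = 6371 + 288.1 = 6659.1 km = 6.6591×10⁶ m.
Kepler's third law: T = 2π√(r³/μ) = 2π√((6.659×10⁶)³ / 3.986×10¹⁴).
r³/μ = 7.408×10⁵ s², so T = 2π × 8.607×10² = 5.408×10³ s.
Converting: 5.408×10³ s ÷ 3600 = 1.502 hours.

T ≈ 1.50 hours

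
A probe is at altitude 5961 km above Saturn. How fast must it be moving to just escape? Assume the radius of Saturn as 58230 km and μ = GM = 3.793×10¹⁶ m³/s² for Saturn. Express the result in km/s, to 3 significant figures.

r = 58230 + 5961 = 64191 km = 6.4191×10⁷ m.
Escape speed v_esc = √(2μ/r) = √(2 × 3.793×10¹⁶ / 6.419×10⁷) = √(1.182×10⁹) = 34380 m/s.
= 34.38 km/s.

v_esc ≈ 34.4 km/s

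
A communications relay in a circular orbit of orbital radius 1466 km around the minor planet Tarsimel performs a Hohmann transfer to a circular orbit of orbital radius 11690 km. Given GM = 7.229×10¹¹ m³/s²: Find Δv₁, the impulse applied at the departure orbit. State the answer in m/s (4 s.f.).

r₁ = 1466 km = 1.466×10⁶ m.
r₂ = 11690 km = 1.169×10⁷ m.
Transfer ellipse a_t = (r₁ + r₂)/2 = 6.578×10⁶ m.
At r₁: circular v_c1 = √(μ/r₁) = 702.2 m/s; transfer-periapsis v_p = √[μ(2/r₁ − 1/a_t)] = 936.1 m/s.
Δv₁ = v_p − v_c1 = 233.9 m/s.

Δv ≈ 233.9 m/s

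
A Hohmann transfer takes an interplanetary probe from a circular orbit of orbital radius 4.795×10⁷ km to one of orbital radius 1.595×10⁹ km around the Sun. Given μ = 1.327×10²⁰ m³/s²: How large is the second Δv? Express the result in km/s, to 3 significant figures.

Δv ≈ 6.92 km/s

r₁ = 4.795×10⁷ km = 4.795×10¹⁰ m.
r₂ = 1.595×10⁹ km = 1.595×10¹² m.
Transfer ellipse a_t = (r₁ + r₂)/2 = 8.215×10¹¹ m.
At r₁: circular v_c1 = √(μ/r₁) = 52610 m/s; transfer-perihelion v_p = √[μ(2/r₁ − 1/a_t)] = 73300 m/s.
At r₂: circular v_c2 = √(μ/r₂) = 9121 m/s; transfer-aphelion v_a = √[μ(2/r₂ − 1/a_t)] = 2204 m/s.
Δv₂ = v_c2 − v_a = 6918 m/s.
= 6.918 km/s.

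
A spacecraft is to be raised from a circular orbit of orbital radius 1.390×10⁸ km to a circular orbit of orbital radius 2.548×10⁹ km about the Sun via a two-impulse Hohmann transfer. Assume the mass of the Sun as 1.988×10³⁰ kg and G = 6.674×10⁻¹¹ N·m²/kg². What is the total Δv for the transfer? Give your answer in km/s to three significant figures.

μ = GM = 6.674×10⁻¹¹ × 1.988×10³⁰ = 1.327×10²⁰ m³/s².
r₁ = 1.390×10⁸ km = 1.390×10¹¹ m.
r₂ = 2.548×10⁹ km = 2.548×10¹² m.
Transfer ellipse a_t = (r₁ + r₂)/2 = 1.344×10¹² m.
At r₁: circular v_c1 = √(μ/r₁) = 30900 m/s; transfer-perihelion v_p = √[μ(2/r₁ − 1/a_t)] = 42550 m/s.
Δv₁ = v_p − v_c1 = 11650 m/s.
At r₂: circular v_c2 = √(μ/r₂) = 7216 m/s; transfer-aphelion v_a = √[μ(2/r₂ − 1/a_t)] = 2321 m/s.
Δv₂ = v_c2 − v_a = 4895 m/s.
Total Δv = Δv₁ + Δv₂ = 16550 m/s = 16.55 km/s.

Δv_total ≈ 16.5 km/s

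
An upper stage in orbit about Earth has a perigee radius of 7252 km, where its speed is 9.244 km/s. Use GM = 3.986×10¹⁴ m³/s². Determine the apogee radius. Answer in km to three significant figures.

apogee radius ≈ 25300 km

r_p = 7.252×10⁶ m.
Specific energy ε = v²/2 − μ/r = -1.224×10⁷ J/kg, so a = −μ/(2ε) = 1.628×10⁷ m.
The apsides satisfy r_p + r_a = 2a, so the apogee radius is 2a − r_p = 2.532×10⁷ m = 25318 km.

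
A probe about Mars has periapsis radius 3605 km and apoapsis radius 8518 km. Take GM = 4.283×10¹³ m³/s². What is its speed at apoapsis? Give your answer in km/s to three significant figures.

Semi-major axis a = (r_p + r_a)/2 = 6061.5 km = 6.062×10⁶ m.
Vis-viva: v² = μ(2/r − 1/a) = 4.283×10¹³ × (2.348×10⁻⁷ − 1.650×10⁻⁷) = 2.990×10⁶ m²/s².
v = 1729 m/s = 1.729 km/s.

v ≈ 1.73 km/s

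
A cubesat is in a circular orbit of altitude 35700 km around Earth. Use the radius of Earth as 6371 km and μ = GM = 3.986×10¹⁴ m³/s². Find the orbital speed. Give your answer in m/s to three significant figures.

v ≈ 3080 m/s

r = 6371 + 35700 = 42071 km = 4.2071×10⁷ m.
For a circular orbit v = √(μ/r) = √(3.986×10¹⁴ / 4.207×10⁷) = √(9.474×10⁶) = 3078 m/s.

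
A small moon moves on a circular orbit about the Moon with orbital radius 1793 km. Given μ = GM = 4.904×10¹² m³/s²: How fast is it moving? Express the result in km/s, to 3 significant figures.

v ≈ 1.65 km/s

r = 1793 km = 1.793×10⁶ m.
For a circular orbit v = √(μ/r) = √(4.904×10¹² / 1.793×10⁶) = √(2.735×10⁶) = 1654 m/s.
That is 1.654 km/s.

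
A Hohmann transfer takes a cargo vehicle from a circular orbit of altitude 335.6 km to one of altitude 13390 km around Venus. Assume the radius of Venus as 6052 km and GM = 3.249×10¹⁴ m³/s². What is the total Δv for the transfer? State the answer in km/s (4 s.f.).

r₁ = 6052 + 335.6 = 6387.6 km = 6.3876×10⁶ m.
r₂ = 6052 + 13390 = 19442 km = 1.9442×10⁷ m.
Transfer ellipse a_t = (r₁ + r₂)/2 = 1.291×10⁷ m.
At r₁: circular v_c1 = √(μ/r₁) = 7132 m/s; transfer-periapsis v_p = √[μ(2/r₁ − 1/a_t)] = 8750 m/s.
Δv₁ = v_p − v_c1 = 1619 m/s.
At r₂: circular v_c2 = √(μ/r₂) = 4088 m/s; transfer-apoapsis v_a = √[μ(2/r₂ − 1/a_t)] = 2875 m/s.
Δv₂ = v_c2 − v_a = 1213 m/s.
Total Δv = Δv₁ + Δv₂ = 2832 m/s = 2.832 km/s.

Δv_total ≈ 2.832 km/s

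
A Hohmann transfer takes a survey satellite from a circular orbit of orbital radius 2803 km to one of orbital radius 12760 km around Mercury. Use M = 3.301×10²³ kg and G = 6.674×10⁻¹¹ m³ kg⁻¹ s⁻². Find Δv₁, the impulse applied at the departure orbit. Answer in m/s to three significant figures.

μ = GM = 6.674×10⁻¹¹ × 3.301×10²³ = 2.203×10¹³ m³/s².
r₁ = 2803 km = 2.803×10⁶ m.
r₂ = 12760 km = 1.276×10⁷ m.
Transfer ellipse a_t = (r₁ + r₂)/2 = 7.782×10⁶ m.
At r₁: circular v_c1 = √(μ/r₁) = 2804 m/s; transfer-periherm v_p = √[μ(2/r₁ − 1/a_t)] = 3590 m/s.
Δv₁ = v_p − v_c1 = 786.5 m/s.

Δv ≈ 787 m/s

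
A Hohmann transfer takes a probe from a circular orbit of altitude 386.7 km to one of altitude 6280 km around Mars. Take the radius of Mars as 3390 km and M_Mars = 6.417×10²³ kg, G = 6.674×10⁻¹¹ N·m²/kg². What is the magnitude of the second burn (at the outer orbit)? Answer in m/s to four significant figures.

Δv ≈ 527.2 m/s

μ = GM = 6.674×10⁻¹¹ × 6.417×10²³ = 4.283×10¹³ m³/s².
r₁ = 3390 + 386.7 = 3776.7 km = 3.7767×10⁶ m.
r₂ = 3390 + 6280 = 9670.0 km = 9.6700×10⁶ m.
Transfer ellipse a_t = (r₁ + r₂)/2 = 6.723×10⁶ m.
At r₁: circular v_c1 = √(μ/r₁) = 3367 m/s; transfer-periapsis v_p = √[μ(2/r₁ − 1/a_t)] = 4039 m/s.
At r₂: circular v_c2 = √(μ/r₂) = 2104 m/s; transfer-apoapsis v_a = √[μ(2/r₂ − 1/a_t)] = 1577 m/s.
Δv₂ = v_c2 − v_a = 527.2 m/s.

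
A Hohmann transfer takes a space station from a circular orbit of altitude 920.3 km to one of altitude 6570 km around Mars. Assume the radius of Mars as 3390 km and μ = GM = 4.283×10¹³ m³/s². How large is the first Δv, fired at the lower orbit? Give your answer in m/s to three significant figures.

r₁ = 3390 + 920.3 = 4310.3 km = 4.3103×10⁶ m.
r₂ = 3390 + 6570 = 9960.0 km = 9.9600×10⁶ m.
Transfer ellipse a_t = (r₁ + r₂)/2 = 7.135×10⁶ m.
At r₁: circular v_c1 = √(μ/r₁) = 3152 m/s; transfer-periapsis v_p = √[μ(2/r₁ − 1/a_t)] = 3724 m/s.
Δv₁ = v_p − v_c1 = 572.1 m/s.

Δv ≈ 572 m/s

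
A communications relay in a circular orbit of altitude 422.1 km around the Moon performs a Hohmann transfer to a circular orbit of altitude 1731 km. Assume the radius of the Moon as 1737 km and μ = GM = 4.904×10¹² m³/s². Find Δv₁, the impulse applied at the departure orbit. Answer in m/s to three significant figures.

r₁ = 1737 + 422.1 = 2159.1 km = 2.1591×10⁶ m.
r₂ = 1737 + 1731 = 3468.0 km = 3.4680×10⁶ m.
Transfer ellipse a_t = (r₁ + r₂)/2 = 2.814×10⁶ m.
At r₁: circular v_c1 = √(μ/r₁) = 1507 m/s; transfer-perilune v_p = √[μ(2/r₁ − 1/a_t)] = 1673 m/s.
Δv₁ = v_p − v_c1 = 166.1 m/s.

Δv ≈ 166 m/s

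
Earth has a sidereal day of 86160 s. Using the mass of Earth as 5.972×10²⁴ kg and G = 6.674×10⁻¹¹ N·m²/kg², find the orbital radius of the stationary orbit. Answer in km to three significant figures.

μ = GM = 6.674×10⁻¹¹ × 5.972×10²⁴ = 3.986×10¹⁴ m³/s².
A synchronous orbit has period T, so by Kepler's third law a = (μT²/4π²)^(1/3).
μT²/4π² = 3.986×10¹⁴ × (8.616×10⁴)² / 39.48 = 7.495×10²² m³.
a = 4.216×10⁷ m = 42162 km.

r_sync ≈ 42200 km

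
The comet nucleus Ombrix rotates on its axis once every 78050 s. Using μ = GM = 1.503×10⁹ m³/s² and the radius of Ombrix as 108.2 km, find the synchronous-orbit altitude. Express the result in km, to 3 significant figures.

h_sync ≈ 506 km

A synchronous orbit has period T, so by Kepler's third law a = (μT²/4π²)^(1/3).
μT²/4π² = 1.503×10⁹ × (7.805×10⁴)² / 39.48 = 2.319×10¹⁷ m³.
a = 6.144×10⁵ m = 614.40 km.
Altitude h = a − R = 614.40 − 108.2 = 506.20 km.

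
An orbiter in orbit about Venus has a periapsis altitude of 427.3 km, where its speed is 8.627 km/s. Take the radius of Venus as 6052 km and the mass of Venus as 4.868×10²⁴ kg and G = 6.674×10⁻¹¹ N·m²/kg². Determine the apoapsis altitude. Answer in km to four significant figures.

μ = GM = 6.674×10⁻¹¹ × 4.868×10²⁴ = 3.249×10¹⁴ m³/s².
r_p = 6052 + 427.3 = 6479.3 km = 6.479×10⁶ m.
Specific energy ε = v²/2 − μ/r = -1.293×10⁷ J/kg, so a = −μ/(2ε) = 1.256×10⁷ m.
The apsides satisfy r_p + r_a = 2a, so the apoapsis radius is 2a − r_p = 1.865×10⁷ m = 18647 km.
Apoapsis altitude = 18647 − 6052 = 12595 km.

apoapsis altitude ≈ 12600 km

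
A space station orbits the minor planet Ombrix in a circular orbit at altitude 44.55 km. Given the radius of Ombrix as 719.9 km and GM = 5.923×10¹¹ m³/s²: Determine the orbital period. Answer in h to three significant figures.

r = 719.9 + 44.55 = 764.45 km = 7.6445×10⁵ m.
Kepler's third law: T = 2π√(r³/μ) = 2π√((7.644×10⁵)³ / 5.923×10¹¹).
r³/μ = 7.542×10⁵ s², so T = 2π × 8.685×10² = 5.457×10³ s.
Converting: 5.457×10³ s ÷ 3600 = 1.516 h.

T ≈ 1.52 h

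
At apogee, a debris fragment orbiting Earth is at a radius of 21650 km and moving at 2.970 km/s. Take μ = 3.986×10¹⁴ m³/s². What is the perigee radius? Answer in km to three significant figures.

r_a = 2.165×10⁷ m.
Specific energy ε = v²/2 − μ/r = -1.400×10⁷ J/kg, so a = −μ/(2ε) = 1.424×10⁷ m.
The apsides satisfy r_p + r_a = 2a, so the perigee radius is 2a − r_a = 6.820×10⁶ m = 6820.1 km.

perigee radius ≈ 6820 km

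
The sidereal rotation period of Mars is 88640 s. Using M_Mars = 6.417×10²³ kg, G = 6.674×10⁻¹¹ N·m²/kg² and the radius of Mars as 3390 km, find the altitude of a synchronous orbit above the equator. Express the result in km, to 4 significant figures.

h_sync ≈ 17040 km

μ = GM = 6.674×10⁻¹¹ × 6.417×10²³ = 4.283×10¹³ m³/s².
A synchronous orbit has period T, so by Kepler's third law a = (μT²/4π²)^(1/3).
μT²/4π² = 4.283×10¹³ × (8.864×10⁴)² / 39.48 = 8.524×10²¹ m³.
a = 2.043×10⁷ m = 20427 km.
Altitude h = a − R = 20427 − 3390 = 17037 km.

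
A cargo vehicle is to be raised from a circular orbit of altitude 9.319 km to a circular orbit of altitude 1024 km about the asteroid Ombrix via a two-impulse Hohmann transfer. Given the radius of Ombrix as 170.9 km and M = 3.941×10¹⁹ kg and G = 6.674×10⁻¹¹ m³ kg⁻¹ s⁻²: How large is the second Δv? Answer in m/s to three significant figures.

μ = GM = 6.674×10⁻¹¹ × 3.941×10¹⁹ = 2.630×10⁹ m³/s².
r₁ = 170.9 + 9.319 = 180.22 km = 1.8022×10⁵ m.
r₂ = 170.9 + 1024 = 1194.9 km = 1.1949×10⁶ m.
Transfer ellipse a_t = (r₁ + r₂)/2 = 6.876×10⁵ m.
At r₁: circular v_c1 = √(μ/r₁) = 120.8 m/s; transfer-periapsis v_p = √[μ(2/r₁ − 1/a_t)] = 159.3 m/s.
At r₂: circular v_c2 = √(μ/r₂) = 46.92 m/s; transfer-apoapsis v_a = √[μ(2/r₂ − 1/a_t)] = 24.02 m/s.
Δv₂ = v_c2 − v_a = 22.90 m/s.

Δv ≈ 22.9 m/s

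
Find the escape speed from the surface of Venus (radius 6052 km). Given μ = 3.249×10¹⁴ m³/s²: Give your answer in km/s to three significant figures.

r = R = 6.052×10⁶ m.
Escape speed v_esc = √(2μ/r) = √(2 × 3.249×10¹⁴ / 6.052×10⁶) = √(1.074×10⁸) = 10360 m/s.
= 10.36 km/s.

v_esc ≈ 10.4 km/s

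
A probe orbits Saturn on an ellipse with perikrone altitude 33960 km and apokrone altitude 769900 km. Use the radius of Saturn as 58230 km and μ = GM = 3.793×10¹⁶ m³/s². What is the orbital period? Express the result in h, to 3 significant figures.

T ≈ 88.5 h

r_p = 58230 + 33960 = 92190 km = 9.2190×10⁷ m.
r_a = 58230 + 769900 = 828130 km = 8.2813×10⁸ m.
Semi-major axis a = (r_p + r_a)/2 = (92190 + 8.2813×10⁵)/2 = 4.6016×10⁵ km = 4.602×10⁸ m.
By Kepler's third law T = 2π√(a³/μ) = 2π × 5.068×10⁴ = 3.185×10⁵ s.
= 88.46 h.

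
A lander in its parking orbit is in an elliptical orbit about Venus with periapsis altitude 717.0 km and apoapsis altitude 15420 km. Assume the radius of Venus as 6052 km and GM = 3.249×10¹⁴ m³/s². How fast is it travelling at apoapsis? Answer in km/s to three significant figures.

r_p = 6052 + 717.0 = 6769.0 km = 6.7690×10⁶ m.
r_a = 6052 + 15420 = 21472 km = 2.1472×10⁷ m.
Semi-major axis a = (r_p + r_a)/2 = 14120 km = 1.412×10⁷ m.
Vis-viva: v² = μ(2/r − 1/a) = 3.249×10¹⁴ × (9.314×10⁻⁸ − 7.082×10⁻⁸) = 7.254×10⁶ m²/s².
v = 2693 m/s = 2.693 km/s.

v ≈ 2.69 km/s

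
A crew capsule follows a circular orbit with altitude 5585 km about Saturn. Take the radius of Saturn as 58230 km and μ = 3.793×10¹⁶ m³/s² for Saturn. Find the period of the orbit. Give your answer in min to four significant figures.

r = 58230 + 5585 = 63815 km = 6.3815×10⁷ m.
Kepler's third law: T = 2π√(r³/μ) = 2π√((6.382×10⁷)³ / 3.793×10¹⁶).
r³/μ = 6.851×10⁶ s², so T = 2π × 2.618×10³ = 1.645×10⁴ s.
Converting: 1.645×10⁴ s ÷ 60.00 = 274.1 min.

T ≈ 274.1 min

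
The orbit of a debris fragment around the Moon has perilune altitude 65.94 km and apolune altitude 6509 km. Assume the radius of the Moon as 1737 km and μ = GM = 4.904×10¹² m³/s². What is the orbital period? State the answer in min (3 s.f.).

T ≈ 533 min

r_p = 1737 + 65.94 = 1802.9 km = 1.8029×10⁶ m.
r_a = 1737 + 6509 = 8246.0 km = 8.2460×10⁶ m.
Semi-major axis a = (r_p + r_a)/2 = (1802.9 + 8246.0)/2 = 5024.5 km = 5.024×10⁶ m.
By Kepler's third law T = 2π√(a³/μ) = 2π × 5.086×10³ = 3.196×10⁴ s.
= 532.6 min.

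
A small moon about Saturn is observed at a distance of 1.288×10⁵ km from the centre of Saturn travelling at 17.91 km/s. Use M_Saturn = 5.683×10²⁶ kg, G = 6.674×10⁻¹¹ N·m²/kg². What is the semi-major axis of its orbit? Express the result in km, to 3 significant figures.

a ≈ 1.41×10⁵ km

μ = GM = 6.674×10⁻¹¹ × 5.683×10²⁶ = 3.793×10¹⁶ m³/s².
r = 1.288×10⁸ m.
Vis-viva rearranged: 1/a = 2/r − v²/μ = 1.553×10⁻⁸ − 8.457×10⁻⁹ = 7.071×10⁻⁹ m⁻¹.
a = 1.414×10⁸ m = 1.4143×10⁵ km.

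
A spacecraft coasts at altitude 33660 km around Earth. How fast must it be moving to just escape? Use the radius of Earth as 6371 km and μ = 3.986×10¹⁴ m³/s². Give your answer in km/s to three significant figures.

v_esc ≈ 4.46 km/s

r = 6371 + 33660 = 40031 km = 4.0031×10⁷ m.
Escape speed v_esc = √(2μ/r) = √(2 × 3.986×10¹⁴ / 4.003×10⁷) = √(1.991×10⁷) = 4463 m/s.
= 4.463 km/s.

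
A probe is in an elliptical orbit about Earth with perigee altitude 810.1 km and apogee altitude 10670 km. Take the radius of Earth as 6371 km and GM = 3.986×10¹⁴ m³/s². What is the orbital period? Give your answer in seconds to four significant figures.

T ≈ 13260 seconds

r_p = 6371 + 810.1 = 7181.1 km = 7.1811×10⁶ m.
r_a = 6371 + 10670 = 17041 km = 1.7041×10⁷ m.
Semi-major axis a = (r_p + r_a)/2 = (7181.1 + 17041)/2 = 12111 km = 1.211×10⁷ m.
By Kepler's third law T = 2π√(a³/μ) = 2π × 2.111×10³ = 1.326×10⁴ s.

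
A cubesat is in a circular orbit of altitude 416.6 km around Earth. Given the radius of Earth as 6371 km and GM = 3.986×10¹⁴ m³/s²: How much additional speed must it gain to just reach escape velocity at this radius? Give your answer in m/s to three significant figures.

Δv ≈ 3170 m/s

r = 6371 + 416.6 = 6787.6 km = 6.7876×10⁶ m.
Circular speed v_c = √(μ/r) = 7663 m/s.
Escape speed v_esc = √(2μ/r) = √2 × v_c = 10840 m/s.
Δv = v_esc − v_c = 3174 m/s.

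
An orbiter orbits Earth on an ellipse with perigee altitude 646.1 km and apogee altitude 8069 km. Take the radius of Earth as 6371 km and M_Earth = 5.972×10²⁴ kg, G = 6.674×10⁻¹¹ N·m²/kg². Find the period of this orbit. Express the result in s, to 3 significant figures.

T ≈ 11100 s

μ = GM = 6.674×10⁻¹¹ × 5.972×10²⁴ = 3.986×10¹⁴ m³/s².
r_p = 6371 + 646.1 = 7017.1 km = 7.0171×10⁶ m.
r_a = 6371 + 8069 = 14440 km = 1.4440×10⁷ m.
Semi-major axis a = (r_p + r_a)/2 = (7017.1 + 14440)/2 = 10729 km = 1.073×10⁷ m.
By Kepler's third law T = 2π√(a³/μ) = 2π × 1.760×10³ = 1.106×10⁴ s.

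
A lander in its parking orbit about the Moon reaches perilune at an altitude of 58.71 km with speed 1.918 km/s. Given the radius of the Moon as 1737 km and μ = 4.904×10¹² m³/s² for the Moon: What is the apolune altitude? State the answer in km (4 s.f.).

apolune altitude ≈ 1968 km

r_p = 1737 + 58.71 = 1795.7 km = 1.796×10⁶ m.
Specific energy ε = v²/2 − μ/r = -8.916×10⁵ J/kg, so a = −μ/(2ε) = 2.750×10⁶ m.
The apsides satisfy r_p + r_a = 2a, so the apolune radius is 2a − r_p = 3.705×10⁶ m = 3704.6 km.
Apolune altitude = 3704.6 − 1737 = 1967.6 km.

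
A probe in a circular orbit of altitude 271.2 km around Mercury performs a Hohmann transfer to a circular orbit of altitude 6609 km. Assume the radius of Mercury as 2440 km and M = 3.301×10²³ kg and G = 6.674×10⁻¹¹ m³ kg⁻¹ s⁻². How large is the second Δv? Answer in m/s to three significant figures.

μ = GM = 6.674×10⁻¹¹ × 3.301×10²³ = 2.203×10¹³ m³/s².
r₁ = 2440 + 271.2 = 2711.2 km = 2.7112×10⁶ m.
r₂ = 2440 + 6609 = 9049.0 km = 9.0490×10⁶ m.
Transfer ellipse a_t = (r₁ + r₂)/2 = 5.880×10⁶ m.
At r₁: circular v_c1 = √(μ/r₁) = 2851 m/s; transfer-periherm v_p = √[μ(2/r₁ − 1/a_t)] = 3536 m/s.
At r₂: circular v_c2 = √(μ/r₂) = 1560 m/s; transfer-apoherm v_a = √[μ(2/r₂ − 1/a_t)] = 1060 m/s.
Δv₂ = v_c2 − v_a = 500.8 m/s.

Δv ≈ 501 m/s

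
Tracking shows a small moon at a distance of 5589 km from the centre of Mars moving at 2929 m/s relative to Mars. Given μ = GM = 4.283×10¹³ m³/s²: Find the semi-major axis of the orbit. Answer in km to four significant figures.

a ≈ 6348 km

r = 5.589×10⁶ m.
Vis-viva rearranged: 1/a = 2/r − v²/μ = 3.578×10⁻⁷ − 2.003×10⁻⁷ = 1.575×10⁻⁷ m⁻¹.
a = 6.348×10⁶ m = 6347.5 km.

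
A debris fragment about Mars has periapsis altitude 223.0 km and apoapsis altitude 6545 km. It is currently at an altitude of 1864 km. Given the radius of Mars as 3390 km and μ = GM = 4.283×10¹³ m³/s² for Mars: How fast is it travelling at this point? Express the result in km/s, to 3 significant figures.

r_p = 3390 + 223.0 = 3613.0 km = 3.6130×10⁶ m.
r_a = 3390 + 6545 = 9935.0 km = 9.9350×10⁶ m.
r = 3390 + 1864 = 5254.0 km = 5.254×10⁶ m.
Semi-major axis a = (r_p + r_a)/2 = 6774.0 km = 6.774×10⁶ m.
Vis-viva: v² = μ(2/r − 1/a) = 4.283×10¹³ × (3.807×10⁻⁷ − 1.476×10⁻⁷) = 9.981×10⁶ m²/s².
v = 3159 m/s = 3.159 km/s.

v ≈ 3.16 km/s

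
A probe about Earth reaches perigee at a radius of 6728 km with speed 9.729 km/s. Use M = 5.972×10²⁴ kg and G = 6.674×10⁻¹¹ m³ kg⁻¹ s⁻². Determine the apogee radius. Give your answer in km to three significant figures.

μ = GM = 6.674×10⁻¹¹ × 5.972×10²⁴ = 3.986×10¹⁴ m³/s².
r_p = 6.728×10⁶ m.
Specific energy ε = v²/2 − μ/r = -1.191×10⁷ J/kg, so a = −μ/(2ε) = 1.673×10⁷ m.
The apsides satisfy r_p + r_a = 2a, so the apogee radius is 2a − r_p = 2.673×10⁷ m = 26726 km.

apogee radius ≈ 26700 km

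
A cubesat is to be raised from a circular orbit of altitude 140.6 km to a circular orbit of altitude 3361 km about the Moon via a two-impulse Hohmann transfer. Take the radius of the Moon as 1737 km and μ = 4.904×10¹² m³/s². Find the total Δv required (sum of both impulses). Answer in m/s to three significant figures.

r₁ = 1737 + 140.6 = 1877.6 km = 1.8776×10⁶ m.
r₂ = 1737 + 3361 = 5098.0 km = 5.0980×10⁶ m.
Transfer ellipse a_t = (r₁ + r₂)/2 = 3.488×10⁶ m.
At r₁: circular v_c1 = √(μ/r₁) = 1616 m/s; transfer-perilune v_p = √[μ(2/r₁ − 1/a_t)] = 1954 m/s.
Δv₁ = v_p − v_c1 = 337.8 m/s.
At r₂: circular v_c2 = √(μ/r₂) = 980.8 m/s; transfer-apolune v_a = √[μ(2/r₂ − 1/a_t)] = 719.6 m/s.
Δv₂ = v_c2 − v_a = 261.2 m/s.
Total Δv = Δv₁ + Δv₂ = 598.9 m/s.

Δv_total ≈ 599 m/s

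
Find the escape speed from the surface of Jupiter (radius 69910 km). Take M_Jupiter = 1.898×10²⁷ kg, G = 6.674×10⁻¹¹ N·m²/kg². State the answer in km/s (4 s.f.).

v_esc ≈ 60.20 km/s

μ = GM = 6.674×10⁻¹¹ × 1.898×10²⁷ = 1.267×10¹⁷ m³/s².
r = R = 6.991×10⁷ m.
Escape speed v_esc = √(2μ/r) = √(2 × 1.267×10¹⁷ / 6.991×10⁷) = √(3.624×10⁹) = 60200 m/s.
= 60.20 km/s.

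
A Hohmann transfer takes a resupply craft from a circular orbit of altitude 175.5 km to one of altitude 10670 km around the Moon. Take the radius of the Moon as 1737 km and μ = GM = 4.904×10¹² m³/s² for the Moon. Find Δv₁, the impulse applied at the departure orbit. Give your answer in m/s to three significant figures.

Δv ≈ 507 m/s

r₁ = 1737 + 175.5 = 1912.5 km = 1.9125×10⁶ m.
r₂ = 1737 + 10670 = 12407 km = 1.2407×10⁷ m.
Transfer ellipse a_t = (r₁ + r₂)/2 = 7.160×10⁶ m.
At r₁: circular v_c1 = √(μ/r₁) = 1601 m/s; transfer-perilune v_p = √[μ(2/r₁ − 1/a_t)] = 2108 m/s.
Δv₁ = v_p − v_c1 = 506.6 m/s.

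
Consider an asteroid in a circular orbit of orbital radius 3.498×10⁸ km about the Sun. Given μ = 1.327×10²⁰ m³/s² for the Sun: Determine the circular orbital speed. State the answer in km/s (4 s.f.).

r = 3.498×10⁸ km = 3.498×10¹¹ m.
For a circular orbit v = √(μ/r) = √(1.327×10²⁰ / 3.498×10¹¹) = √(3.794×10⁸) = 19480 m/s.
That is 19.48 km/s.

v ≈ 19.48 km/s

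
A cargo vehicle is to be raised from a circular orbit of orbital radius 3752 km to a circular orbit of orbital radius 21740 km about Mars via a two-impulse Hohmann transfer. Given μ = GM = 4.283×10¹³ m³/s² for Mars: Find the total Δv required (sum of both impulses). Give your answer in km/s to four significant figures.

r₁ = 3752 km = 3.752×10⁶ m.
r₂ = 21740 km = 2.174×10⁷ m.
Transfer ellipse a_t = (r₁ + r₂)/2 = 1.275×10⁷ m.
At r₁: circular v_c1 = √(μ/r₁) = 3379 m/s; transfer-periapsis v_p = √[μ(2/r₁ − 1/a_t)] = 4413 m/s.
Δv₁ = v_p − v_c1 = 1034 m/s.
At r₂: circular v_c2 = √(μ/r₂) = 1404 m/s; transfer-apoapsis v_a = √[μ(2/r₂ − 1/a_t)] = 761.5 m/s.
Δv₂ = v_c2 − v_a = 642.1 m/s.
Total Δv = Δv₁ + Δv₂ = 1676 m/s = 1.676 km/s.

Δv_total ≈ 1.676 km/s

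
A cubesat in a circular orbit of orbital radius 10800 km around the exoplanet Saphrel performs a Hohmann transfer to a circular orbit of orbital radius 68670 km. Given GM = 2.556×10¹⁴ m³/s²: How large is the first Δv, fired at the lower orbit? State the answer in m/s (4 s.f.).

Δv ≈ 1531 m/s

r₁ = 10800 km = 1.080×10⁷ m.
r₂ = 68670 km = 6.867×10⁷ m.
Transfer ellipse a_t = (r₁ + r₂)/2 = 3.974×10⁷ m.
At r₁: circular v_c1 = √(μ/r₁) = 4865 m/s; transfer-periapsis v_p = √[μ(2/r₁ − 1/a_t)] = 6395 m/s.
Δv₁ = v_p − v_c1 = 1531 m/s.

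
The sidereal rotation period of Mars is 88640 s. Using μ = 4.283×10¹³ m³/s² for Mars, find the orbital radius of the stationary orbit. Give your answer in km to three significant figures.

A synchronous orbit has period T, so by Kepler's third law a = (μT²/4π²)^(1/3).
μT²/4π² = 4.283×10¹³ × (8.864×10⁴)² / 39.48 = 8.524×10²¹ m³.
a = 2.043×10⁷ m = 20428 km.

r_sync ≈ 20400 km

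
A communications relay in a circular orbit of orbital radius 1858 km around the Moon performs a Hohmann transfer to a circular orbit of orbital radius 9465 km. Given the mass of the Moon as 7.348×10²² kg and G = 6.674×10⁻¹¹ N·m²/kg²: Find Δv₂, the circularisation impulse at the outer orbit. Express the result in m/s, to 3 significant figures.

μ = GM = 6.674×10⁻¹¹ × 7.348×10²² = 4.904×10¹² m³/s².
r₁ = 1858 km = 1.858×10⁶ m.
r₂ = 9465 km = 9.465×10⁶ m.
Transfer ellipse a_t = (r₁ + r₂)/2 = 5.662×10⁶ m.
At r₁: circular v_c1 = √(μ/r₁) = 1625 m/s; transfer-perilune v_p = √[μ(2/r₁ − 1/a_t)] = 2101 m/s.
At r₂: circular v_c2 = √(μ/r₂) = 719.8 m/s; transfer-apolune v_a = √[μ(2/r₂ − 1/a_t)] = 412.4 m/s.
Δv₂ = v_c2 − v_a = 307.5 m/s.

Δv ≈ 307 m/s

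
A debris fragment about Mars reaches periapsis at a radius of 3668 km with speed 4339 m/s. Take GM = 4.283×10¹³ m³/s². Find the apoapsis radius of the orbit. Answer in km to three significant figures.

r_p = 3.668×10⁶ m.
Specific energy ε = v²/2 − μ/r = -2.263×10⁶ J/kg, so a = −μ/(2ε) = 9.462×10⁶ m.
The apsides satisfy r_p + r_a = 2a, so the apoapsis radius is 2a − r_p = 1.526×10⁷ m = 15257 km.

apoapsis radius ≈ 15300 km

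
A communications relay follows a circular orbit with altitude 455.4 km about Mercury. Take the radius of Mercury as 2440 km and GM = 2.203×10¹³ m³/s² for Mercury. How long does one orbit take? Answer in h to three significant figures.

r = 2440 + 455.4 = 2895.4 km = 2.8954×10⁶ m.
Kepler's third law: T = 2π√(r³/μ) = 2π√((2.895×10⁶)³ / 2.203×10¹³).
r³/μ = 1.102×10⁶ s², so T = 2π × 1.050×10³ = 6.595×10³ s.
Converting: 6.595×10³ s ÷ 3600 = 1.832 h.

T ≈ 1.83 h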